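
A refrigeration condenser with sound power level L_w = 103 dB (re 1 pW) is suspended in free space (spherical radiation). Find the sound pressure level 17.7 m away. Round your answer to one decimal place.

67.0 dB

L_p = L_w − 10·log₁₀(4π·r²) with r = 17.7 m.
4π·r² = 3937 m², 10·log₁₀ of that is 35.952 dB.
L_p = 103 − 35.952 = 67.05 dB.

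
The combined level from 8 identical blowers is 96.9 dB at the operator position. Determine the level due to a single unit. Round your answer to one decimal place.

Dividing the total intensity by 8 lowers the level by 10·log₁₀ 8 = 9.031 dB: L₁ = 96.9 − 9.031.

87.9 dB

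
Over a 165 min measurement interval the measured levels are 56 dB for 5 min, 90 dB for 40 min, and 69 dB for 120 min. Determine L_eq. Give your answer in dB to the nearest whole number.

84 dB

The energy average is taken in the linear domain: L_eq = 10·log₁₀[(Σ tᵢ·10^(Lᵢ/10))/T], T = 165 min.
Σ tᵢ·10^(Lᵢ/10) = 5·10^(56/10) + 40·10^(90/10) + 120·10^(69/10) = 4.096e+10.
L_eq = 10·log₁₀(4.096e+10/165) = 83.95 dB.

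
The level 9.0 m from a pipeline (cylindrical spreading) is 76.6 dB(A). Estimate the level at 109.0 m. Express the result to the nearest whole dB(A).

66 dB(A)

Line-source attenuation: ΔL = 10·log₁₀(r₂/r₁) = 10·log₁₀(109.0/9.0) = 10.832 dB.
L₂ = 76.6 − 10·log₁₀(109.0/9.0) = 76.6 − 10.832 = 65.77 dB(A).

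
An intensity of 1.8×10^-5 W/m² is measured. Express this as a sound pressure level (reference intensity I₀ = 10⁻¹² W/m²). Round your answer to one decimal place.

72.6 dB

L = 10·log₁₀(I/I₀) = 10·log₁₀(1.8×10^-5/10⁻¹²) = 10·log₁₀(1.8×10^7).
L = 10·(0.2553 + 7) = 72.55 dB.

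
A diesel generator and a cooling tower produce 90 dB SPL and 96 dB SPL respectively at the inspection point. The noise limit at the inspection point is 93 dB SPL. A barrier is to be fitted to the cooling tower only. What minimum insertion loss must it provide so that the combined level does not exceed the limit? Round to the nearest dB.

Fixed contribution from the other source: Σ 10^(L/10) = 10^(90/10) = 1.000e+09 (90.00 dB SPL).
The limit corresponds to 10^(93/10) = 1.995e+09; subtracting the fixed part leaves 9.953e+08 for the cooling tower, i.e. 89.98 dB SPL.
Required insertion loss = 96 − 89.98 = 6.02 dB.

6 dB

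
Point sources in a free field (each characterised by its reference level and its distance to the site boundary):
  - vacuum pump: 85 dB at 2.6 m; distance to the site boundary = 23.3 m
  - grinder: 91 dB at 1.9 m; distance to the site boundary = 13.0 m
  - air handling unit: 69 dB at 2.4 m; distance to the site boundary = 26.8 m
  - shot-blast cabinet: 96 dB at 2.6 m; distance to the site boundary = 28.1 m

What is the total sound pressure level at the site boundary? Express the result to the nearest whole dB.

Apply inverse-square spreading to bring every level to the receiver, then sum 10^(L/10).
vacuum pump: 85 − 20·log₁₀(23.3/2.6) = 85 − 19.05 = 65.95 dB.
grinder: 91 − 20·log₁₀(13.0/1.9) = 91 − 16.70 = 74.30 dB.
air handling unit: 69 − 20·log₁₀(26.8/2.4) = 69 − 20.96 = 48.04 dB.
shot-blast cabinet: 96 − 20·log₁₀(28.1/2.6) = 96 − 20.67 = 75.33 dB.
Σ 10^(L/10) = 6.498e+07 → L_total = 10·log₁₀(6.498e+07) = 78.13 dB.

78 dB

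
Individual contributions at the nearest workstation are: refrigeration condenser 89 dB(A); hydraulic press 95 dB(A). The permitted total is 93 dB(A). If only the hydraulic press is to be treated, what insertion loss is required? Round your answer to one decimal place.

4.2 dB

The untreated sources together contribute 10^(89/10) = 7.943e+08, i.e. 89.00 dB(A).
To meet 93 dB(A) overall, the treated hydraulic press may contribute at most 10^(93/10) − 7.943e+08 = 1.201e+09, i.e. 90.80 dB(A).
So the hydraulic press must be reduced from 95 to 90.80 dB(A): IL = 4.20 dB.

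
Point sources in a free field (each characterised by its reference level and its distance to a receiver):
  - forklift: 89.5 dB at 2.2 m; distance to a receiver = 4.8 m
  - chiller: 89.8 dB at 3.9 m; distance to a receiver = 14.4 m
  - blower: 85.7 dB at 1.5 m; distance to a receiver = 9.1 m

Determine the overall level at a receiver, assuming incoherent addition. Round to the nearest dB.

84 dB

Propagate each source to the receiver with L = L_ref − 20·log₁₀(r/r_ref), then add intensities.
forklift: 89.5 − 20·log₁₀(4.8/2.2) = 89.5 − 6.78 = 82.72 dB.
chiller: 89.8 − 20·log₁₀(14.4/3.9) = 89.8 − 11.35 = 78.45 dB.
blower: 85.7 − 20·log₁₀(9.1/1.5) = 85.7 − 15.66 = 70.04 dB.
Σ 10^(L/10) = 2.674e+08 → L_total = 10·log₁₀(2.674e+08) = 84.27 dB.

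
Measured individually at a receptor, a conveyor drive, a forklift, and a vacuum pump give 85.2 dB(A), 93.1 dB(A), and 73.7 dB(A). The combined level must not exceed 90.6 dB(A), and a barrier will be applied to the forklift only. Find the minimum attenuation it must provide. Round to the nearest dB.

4 dB

The untreated sources together contribute 10^(85.2/10) + 10^(73.7/10) = 3.546e+08, i.e. 85.50 dB(A).
To meet 90.6 dB(A) overall, the treated forklift may contribute at most 10^(90.6/10) − 3.546e+08 = 7.936e+08, i.e. 89.00 dB(A).
Required insertion loss = 93.1 − 89.00 = 4.10 dB.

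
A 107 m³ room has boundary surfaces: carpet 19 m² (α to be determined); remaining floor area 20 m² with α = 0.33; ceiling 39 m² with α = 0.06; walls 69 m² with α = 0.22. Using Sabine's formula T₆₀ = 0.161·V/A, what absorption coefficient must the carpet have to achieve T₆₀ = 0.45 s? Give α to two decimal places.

0.75

From T₆₀ = 0.161·V/A, the target T₆₀ = 0.45 s needs A = 0.161·107/0.45 = 38.28 m².
Absorption from the other surfaces = 20·0.33 + 39·0.06 + 69·0.22 = 24.12 m², so the carpet must supply 14.16 m² over 19 m².
α = 14.16/19 = 0.745.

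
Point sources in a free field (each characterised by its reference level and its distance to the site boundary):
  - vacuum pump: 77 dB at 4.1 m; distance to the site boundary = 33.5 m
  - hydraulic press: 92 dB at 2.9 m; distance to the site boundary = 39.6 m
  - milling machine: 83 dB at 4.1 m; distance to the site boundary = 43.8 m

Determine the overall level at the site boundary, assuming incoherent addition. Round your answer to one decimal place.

First find each source's level at the receiver (point-source: −20·log₁₀(r/r_ref)), then combine on an intensity basis.
vacuum pump: 77 − 20·log₁₀(33.5/4.1) = 77 − 18.25 = 58.75 dB.
hydraulic press: 92 − 20·log₁₀(39.6/2.9) = 92 − 22.71 = 69.29 dB.
milling machine: 83 − 20·log₁₀(43.8/4.1) = 83 − 20.57 = 62.43 dB.
Σ 10^(L/10) = 1.100e+07 → L_total = 10·log₁₀(1.100e+07) = 70.41 dB.

70.4 dB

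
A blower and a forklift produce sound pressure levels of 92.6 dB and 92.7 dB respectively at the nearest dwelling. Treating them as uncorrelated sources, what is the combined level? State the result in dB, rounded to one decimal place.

95.7 dB

For uncorrelated sources the intensities add, so convert each level to linear form, sum, and take 10·log₁₀ of the total.
Σ 10^(L/10) = 10^(92.6/10) + 10^(92.7/10) = 3.682e+09.
L_total = 10·log₁₀(3.682e+09) = 95.66 dB.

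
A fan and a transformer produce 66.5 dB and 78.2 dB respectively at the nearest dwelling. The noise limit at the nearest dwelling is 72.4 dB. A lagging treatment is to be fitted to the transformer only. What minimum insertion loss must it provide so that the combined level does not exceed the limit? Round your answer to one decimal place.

7.1 dB

Fixed contribution from the other source: Σ 10^(L/10) = 10^(66.5/10) = 4.467e+06 (66.50 dB).
To meet 72.4 dB overall, the treated transformer may contribute at most 10^(72.4/10) − 4.467e+06 = 1.291e+07, i.e. 71.11 dB.
Required insertion loss = 78.2 − 71.11 = 7.09 dB.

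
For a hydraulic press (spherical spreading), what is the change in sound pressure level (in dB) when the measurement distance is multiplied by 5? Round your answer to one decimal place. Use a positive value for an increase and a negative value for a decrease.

A point source loses 6 dB per doubling of distance; generally ΔL = −20·log₁₀(r₂/r₁).
ΔL = −20·log₁₀(5) = -13.98 dB.

-14.0 dB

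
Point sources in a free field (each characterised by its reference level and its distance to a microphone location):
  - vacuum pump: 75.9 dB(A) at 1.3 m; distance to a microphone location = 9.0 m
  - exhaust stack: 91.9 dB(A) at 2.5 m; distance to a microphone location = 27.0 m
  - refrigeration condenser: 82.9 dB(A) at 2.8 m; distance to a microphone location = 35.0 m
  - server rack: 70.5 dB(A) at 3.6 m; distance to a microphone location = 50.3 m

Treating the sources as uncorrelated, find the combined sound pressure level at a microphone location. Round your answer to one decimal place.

71.9 dB(A)

Propagate each source to the receiver with L = L_ref − 20·log₁₀(r/r_ref), then add intensities.
vacuum pump: 75.9 − 20·log₁₀(9.0/1.3) = 75.9 − 16.81 = 59.09 dB(A).
exhaust stack: 91.9 − 20·log₁₀(27.0/2.5) = 91.9 − 20.67 = 71.23 dB(A).
refrigeration condenser: 82.9 − 20·log₁₀(35.0/2.8) = 82.9 − 21.94 = 60.96 dB(A).
server rack: 70.5 − 20·log₁₀(50.3/3.6) = 70.5 − 22.91 = 47.59 dB(A).
Σ 10^(L/10) = 1.540e+07 → L_total = 10·log₁₀(1.540e+07) = 71.87 dB(A).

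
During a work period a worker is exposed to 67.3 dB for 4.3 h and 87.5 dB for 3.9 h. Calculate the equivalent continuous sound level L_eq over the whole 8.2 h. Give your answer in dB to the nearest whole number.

Weight each interval's intensity by its duration and average over T = 8.2 h:
Σ tᵢ·10^(Lᵢ/10) = 4.3·10^(67.3/10) + 3.9·10^(87.5/10) = 2.216e+09.
L_eq = 10·log₁₀(2.216e+09/8.2) = 84.32 dB.

84 dB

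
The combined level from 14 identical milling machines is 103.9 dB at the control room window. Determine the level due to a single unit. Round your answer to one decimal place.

92.4 dB

14 equal contributions raise the level by 10·log₁₀ 14 = 11.461 dB, so each unit alone gives 103.9 − 11.461.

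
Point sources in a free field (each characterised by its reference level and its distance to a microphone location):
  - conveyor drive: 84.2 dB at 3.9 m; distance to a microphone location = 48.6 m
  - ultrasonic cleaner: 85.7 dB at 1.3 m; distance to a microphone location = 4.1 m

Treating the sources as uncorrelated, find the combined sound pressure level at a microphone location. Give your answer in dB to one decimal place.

75.9 dB

First find each source's level at the receiver (point-source: −20·log₁₀(r/r_ref)), then combine on an intensity basis.
conveyor drive: 84.2 − 20·log₁₀(48.6/3.9) = 84.2 − 21.91 = 62.29 dB.
ultrasonic cleaner: 85.7 − 20·log₁₀(4.1/1.3) = 85.7 − 9.98 = 75.72 dB.
Σ 10^(L/10) = 3.905e+07 → L_total = 10·log₁₀(3.905e+07) = 75.92 dB.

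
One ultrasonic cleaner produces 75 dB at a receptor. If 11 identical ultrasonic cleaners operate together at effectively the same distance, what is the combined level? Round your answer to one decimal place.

N identical incoherent sources raise the level by 10·log₁₀ N.
L_total = 75 + 10·log₁₀(11) = 75 + 10.414 = 85.41 dB.

85.4 dB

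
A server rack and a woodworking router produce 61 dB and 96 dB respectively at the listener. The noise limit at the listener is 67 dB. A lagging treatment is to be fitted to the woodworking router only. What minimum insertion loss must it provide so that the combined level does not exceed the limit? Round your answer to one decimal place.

30.3 dB

The untreated sources together contribute 10^(61/10) = 1.259e+06, i.e. 61.00 dB.
To meet 67 dB overall, the treated woodworking router may contribute at most 10^(67/10) − 1.259e+06 = 3.753e+06, i.e. 65.74 dB.
Required insertion loss = 96 − 65.74 = 30.26 dB.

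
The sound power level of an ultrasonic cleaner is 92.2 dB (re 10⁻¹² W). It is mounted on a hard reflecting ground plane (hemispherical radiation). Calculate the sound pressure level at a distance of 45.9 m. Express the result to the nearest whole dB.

Free-field hemispherical radiation: L_p = L_w − 10·log₁₀(2π·r²), r = 45.9 m.
2π·r² = 1.324e+04 m², 10·log₁₀ of that is 41.218 dB.
L_p = 92.2 − 41.218 = 50.98 dB.

51 dB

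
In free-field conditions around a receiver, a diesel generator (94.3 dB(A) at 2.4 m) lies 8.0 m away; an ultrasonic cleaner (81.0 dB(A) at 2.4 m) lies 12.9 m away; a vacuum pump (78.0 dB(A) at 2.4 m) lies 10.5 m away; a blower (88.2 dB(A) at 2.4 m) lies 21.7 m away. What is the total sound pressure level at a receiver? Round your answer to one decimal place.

84.1 dB(A)

Apply inverse-square spreading to bring every level to the receiver, then sum 10^(L/10).
diesel generator: 94.3 − 20·log₁₀(8.0/2.4) = 94.3 − 10.46 = 83.84 dB(A).
ultrasonic cleaner: 81.0 − 20·log₁₀(12.9/2.4) = 81.0 − 14.61 = 66.39 dB(A).
vacuum pump: 78.0 − 20·log₁₀(10.5/2.4) = 78.0 − 12.82 = 65.18 dB(A).
blower: 88.2 − 20·log₁₀(21.7/2.4) = 88.2 − 19.12 = 69.08 dB(A).
Σ 10^(L/10) = 2.580e+08 → L_total = 10·log₁₀(2.580e+08) = 84.12 dB(A).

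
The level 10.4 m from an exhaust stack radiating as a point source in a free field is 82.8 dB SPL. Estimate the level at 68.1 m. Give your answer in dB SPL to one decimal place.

66.5 dB SPL

Spherical spreading from a point source gives a 20·log₁₀(r₂/r₁) drop.
L₂ = 82.8 − 20·log₁₀(68.1/10.4) = 82.8 − 16.322 = 66.48 dB SPL.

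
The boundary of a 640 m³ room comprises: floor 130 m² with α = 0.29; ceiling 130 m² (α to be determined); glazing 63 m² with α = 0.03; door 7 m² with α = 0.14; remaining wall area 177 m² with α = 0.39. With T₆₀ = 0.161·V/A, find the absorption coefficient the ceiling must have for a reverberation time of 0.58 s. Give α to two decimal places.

A = 0.161·V/T₆₀ = 0.161·640/0.58 = 177.66 m² sabins.
Absorption from the other surfaces = 130·0.29 + 63·0.03 + 7·0.14 + 177·0.39 = 109.60 m², so the ceiling must supply 68.06 m² over 130 m².
α = 68.06/130 = 0.524.

0.52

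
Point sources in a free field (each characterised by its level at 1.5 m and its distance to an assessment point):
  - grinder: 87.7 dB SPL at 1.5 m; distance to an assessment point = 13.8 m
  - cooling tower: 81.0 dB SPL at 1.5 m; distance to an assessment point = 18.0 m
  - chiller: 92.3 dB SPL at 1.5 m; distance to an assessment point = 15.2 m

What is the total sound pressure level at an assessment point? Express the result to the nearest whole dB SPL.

74 dB SPL

First find each source's level at the receiver (point-source: −20·log₁₀(r/r_ref)), then combine on an intensity basis.
grinder: 87.7 − 20·log₁₀(13.8/1.5) = 87.7 − 19.28 = 68.42 dB SPL.
cooling tower: 81.0 − 20·log₁₀(18.0/1.5) = 81.0 − 21.58 = 59.42 dB SPL.
chiller: 92.3 − 20·log₁₀(15.2/1.5) = 92.3 − 20.12 = 72.18 dB SPL.
Σ 10^(L/10) = 2.437e+07 → L_total = 10·log₁₀(2.437e+07) = 73.87 dB SPL.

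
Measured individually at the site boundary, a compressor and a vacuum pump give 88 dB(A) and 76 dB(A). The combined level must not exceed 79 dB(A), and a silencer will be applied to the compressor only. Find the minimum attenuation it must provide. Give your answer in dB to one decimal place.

The untreated sources together contribute 10^(76/10) = 3.981e+07, i.e. 76.00 dB(A).
To meet 79 dB(A) overall, the treated compressor may contribute at most 10^(79/10) − 3.981e+07 = 3.962e+07, i.e. 75.98 dB(A).
Required insertion loss = 88 − 75.98 = 12.02 dB.

12.0 dB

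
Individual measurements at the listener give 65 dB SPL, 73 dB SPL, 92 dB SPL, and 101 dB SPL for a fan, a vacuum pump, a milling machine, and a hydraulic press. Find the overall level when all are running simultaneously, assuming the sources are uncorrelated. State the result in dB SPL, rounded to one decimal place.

101.5 dB SPL

Incoherent sources combine by intensity addition: L_total = 10·log₁₀(Σ 10^(L_i/10)).
Σ 10^(L/10) = 10^(65/10) + 10^(73/10) + 10^(92/10) + 10^(101/10) = 1.420e+10.
L_total = 10·log₁₀(1.420e+10) = 101.52 dB SPL.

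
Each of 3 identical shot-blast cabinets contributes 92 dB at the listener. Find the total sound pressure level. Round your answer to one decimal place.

With 3 equal, uncorrelated contributions the intensity is 3× that of one unit, giving a rise of 10·log₁₀ 3.
L_total = 92 + 10·log₁₀(3) = 92 + 4.771 = 96.77 dB.

96.8 dB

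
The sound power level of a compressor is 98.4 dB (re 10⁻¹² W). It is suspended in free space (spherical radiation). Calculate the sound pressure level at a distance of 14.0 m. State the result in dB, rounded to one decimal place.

Free-field spherical radiation: L_p = L_w − 10·log₁₀(4π·r²), r = 14.0 m.
4π·r² = 2463 m², 10·log₁₀ of that is 33.915 dB.
L_p = 98.4 − 33.915 = 64.49 dB.

64.5 dB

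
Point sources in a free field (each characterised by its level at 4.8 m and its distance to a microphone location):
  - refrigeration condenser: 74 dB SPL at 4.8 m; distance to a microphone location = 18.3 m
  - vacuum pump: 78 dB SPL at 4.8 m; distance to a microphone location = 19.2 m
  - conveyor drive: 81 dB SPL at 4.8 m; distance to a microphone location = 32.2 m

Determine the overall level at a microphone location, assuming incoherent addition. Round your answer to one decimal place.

69.3 dB SPL

Apply inverse-square spreading to bring every level to the receiver, then sum 10^(L/10).
refrigeration condenser: 74 − 20·log₁₀(18.3/4.8) = 74 − 11.62 = 62.38 dB SPL.
vacuum pump: 78 − 20·log₁₀(19.2/4.8) = 78 − 12.04 = 65.96 dB SPL.
conveyor drive: 81 − 20·log₁₀(32.2/4.8) = 81 − 16.53 = 64.47 dB SPL.
Σ 10^(L/10) = 8.469e+06 → L_total = 10·log₁₀(8.469e+06) = 69.28 dB SPL.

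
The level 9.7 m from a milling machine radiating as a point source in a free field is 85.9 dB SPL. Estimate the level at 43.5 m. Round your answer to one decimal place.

72.9 dB SPL

Spherical spreading from a point source gives a 20·log₁₀(r₂/r₁) drop.
L₂ = 85.9 − 20·log₁₀(43.5/9.7) = 85.9 − 13.034 = 72.87 dB SPL.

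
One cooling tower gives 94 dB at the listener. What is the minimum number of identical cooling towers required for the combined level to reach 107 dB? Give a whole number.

20

Need L₁ + 10·log₁₀ N ≥ 107, i.e. log₁₀ N ≥ 1.30.
N ≥ 10^(13.0/10) = 19.953, so N = 20.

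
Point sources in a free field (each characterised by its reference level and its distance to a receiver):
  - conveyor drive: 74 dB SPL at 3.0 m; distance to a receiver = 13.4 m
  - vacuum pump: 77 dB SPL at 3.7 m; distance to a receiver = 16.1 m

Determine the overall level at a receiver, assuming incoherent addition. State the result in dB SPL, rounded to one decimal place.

65.9 dB SPL

Propagate each source to the receiver with L = L_ref − 20·log₁₀(r/r_ref), then add intensities.
conveyor drive: 74 − 20·log₁₀(13.4/3.0) = 74 − 13.00 = 61.00 dB SPL.
vacuum pump: 77 − 20·log₁₀(16.1/3.7) = 77 − 12.77 = 64.23 dB SPL.
Σ 10^(L/10) = 3.906e+06 → L_total = 10·log₁₀(3.906e+06) = 65.92 dB SPL.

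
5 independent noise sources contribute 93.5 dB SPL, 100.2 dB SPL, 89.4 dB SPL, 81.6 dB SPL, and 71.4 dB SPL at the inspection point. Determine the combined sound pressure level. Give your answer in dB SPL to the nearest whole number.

101 dB SPL

For uncorrelated sources the intensities add, so convert each level to linear form, sum, and take 10·log₁₀ of the total.
Σ 10^(L/10) = 10^(93.5/10) + 10^(100.2/10) + 10^(89.4/10) + 10^(81.6/10) + 10^(71.4/10) = 1.374e+10.
L_total = 10·log₁₀(1.374e+10) = 101.38 dB SPL.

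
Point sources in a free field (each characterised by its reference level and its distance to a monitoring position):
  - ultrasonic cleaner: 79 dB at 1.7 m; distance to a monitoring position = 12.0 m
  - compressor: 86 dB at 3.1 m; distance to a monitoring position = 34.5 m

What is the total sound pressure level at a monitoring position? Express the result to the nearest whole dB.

67 dB

Propagate each source to the receiver with L = L_ref − 20·log₁₀(r/r_ref), then add intensities.
ultrasonic cleaner: 79 − 20·log₁₀(12.0/1.7) = 79 − 16.97 = 62.03 dB.
compressor: 86 − 20·log₁₀(34.5/3.1) = 86 − 20.93 = 65.07 dB.
Σ 10^(L/10) = 4.808e+06 → L_total = 10·log₁₀(4.808e+06) = 66.82 dB.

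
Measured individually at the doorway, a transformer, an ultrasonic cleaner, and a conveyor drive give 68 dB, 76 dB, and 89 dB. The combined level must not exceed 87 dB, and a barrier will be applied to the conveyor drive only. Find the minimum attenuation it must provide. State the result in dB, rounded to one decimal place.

Fixed contribution from the other sources: Σ 10^(L/10) = 10^(68/10) + 10^(76/10) = 4.612e+07 (76.64 dB).
The limit corresponds to 10^(87/10) = 5.012e+08; subtracting the fixed part leaves 4.551e+08 for the conveyor drive, i.e. 86.58 dB.
So the conveyor drive must be reduced from 89 to 86.58 dB: IL = 2.42 dB.

2.4 dB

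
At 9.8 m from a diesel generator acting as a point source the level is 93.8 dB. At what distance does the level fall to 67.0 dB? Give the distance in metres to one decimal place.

Point-source spreading drops the level by 20·log₁₀(r₂/r₁); inverting, r₂/r₁ = 10^(ΔL/20).
r₂ = 9.8·10^((93.8−67.0)/20) = 9.8·10^(26.8/20) = 214.40 m.

214.4 m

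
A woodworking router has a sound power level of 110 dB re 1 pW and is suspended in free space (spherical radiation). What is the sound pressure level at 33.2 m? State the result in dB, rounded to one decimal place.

68.6 dB

Free-field spherical radiation: L_p = L_w − 10·log₁₀(4π·r²), r = 33.2 m.
4π·r² = 1.385e+04 m², 10·log₁₀ of that is 41.415 dB.
L_p = 110 − 41.415 = 68.59 dB.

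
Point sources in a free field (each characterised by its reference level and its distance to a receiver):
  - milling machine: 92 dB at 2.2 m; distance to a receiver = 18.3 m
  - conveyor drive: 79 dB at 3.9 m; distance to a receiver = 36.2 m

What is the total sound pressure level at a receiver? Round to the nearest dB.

74 dB

Propagate each source to the receiver with L = L_ref − 20·log₁₀(r/r_ref), then add intensities.
milling machine: 92 − 20·log₁₀(18.3/2.2) = 92 − 18.40 = 73.60 dB.
conveyor drive: 79 − 20·log₁₀(36.2/3.9) = 79 − 19.35 = 59.65 dB.
Σ 10^(L/10) = 2.383e+07 → L_total = 10·log₁₀(2.383e+07) = 73.77 dB.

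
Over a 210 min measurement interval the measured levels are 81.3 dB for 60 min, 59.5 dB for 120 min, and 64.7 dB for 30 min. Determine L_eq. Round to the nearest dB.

The energy average is taken in the linear domain: L_eq = 10·log₁₀[(Σ tᵢ·10^(Lᵢ/10))/T], T = 210 min.
Σ tᵢ·10^(Lᵢ/10) = 60·10^(81.3/10) + 120·10^(59.5/10) + 30·10^(64.7/10) = 8.289e+09.
L_eq = 10·log₁₀(8.289e+09/210) = 75.96 dB.

76 dB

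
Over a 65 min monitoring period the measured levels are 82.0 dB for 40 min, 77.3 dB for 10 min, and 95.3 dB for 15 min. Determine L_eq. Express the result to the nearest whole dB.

89 dB

Weight each interval's intensity by its duration and average over T = 65 min:
Σ tᵢ·10^(Lᵢ/10) = 40·10^(82.0/10) + 10·10^(77.3/10) + 15·10^(95.3/10) = 5.770e+10.
L_eq = 10·log₁₀(5.770e+10/65) = 89.48 dB.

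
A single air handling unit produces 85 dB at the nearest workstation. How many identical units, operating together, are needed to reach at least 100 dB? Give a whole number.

The shortfall is 100 − 85 = 15.0 dB, and N units add 10·log₁₀ N, so need 10·log₁₀ N ≥ 15.0.
N ≥ 10^(15.0/10) = 31.623, so N = 32.

32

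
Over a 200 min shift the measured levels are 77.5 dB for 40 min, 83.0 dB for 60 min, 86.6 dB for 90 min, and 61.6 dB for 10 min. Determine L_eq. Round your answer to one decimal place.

L_eq = 10·log₁₀[(1/T)·Σ tᵢ·10^(Lᵢ/10)] with T = 200 min.
Σ tᵢ·10^(Lᵢ/10) = 40·10^(77.5/10) + 60·10^(83.0/10) + 90·10^(86.6/10) + 10·10^(61.6/10) = 5.537e+10.
L_eq = 10·log₁₀(5.537e+10/200) = 84.42 dB.

84.4 dB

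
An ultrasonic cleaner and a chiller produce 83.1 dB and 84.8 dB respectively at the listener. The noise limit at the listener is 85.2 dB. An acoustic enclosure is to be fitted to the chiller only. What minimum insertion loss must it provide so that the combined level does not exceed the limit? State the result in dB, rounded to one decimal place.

3.8 dB

Everything except the chiller sums to 10^(83.1/10) = 2.042e+08 in linear terms, 83.10 dB.
To meet 85.2 dB overall, the treated chiller may contribute at most 10^(85.2/10) − 2.042e+08 = 1.270e+08, i.e. 81.04 dB.
So the chiller must be reduced from 84.8 to 81.04 dB: IL = 3.76 dB.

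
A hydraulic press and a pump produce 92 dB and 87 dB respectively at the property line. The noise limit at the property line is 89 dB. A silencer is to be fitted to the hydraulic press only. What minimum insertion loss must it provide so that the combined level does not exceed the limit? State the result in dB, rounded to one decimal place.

Everything except the hydraulic press sums to 10^(87/10) = 5.012e+08 in linear terms, 87.00 dB.
The limit corresponds to 10^(89/10) = 7.943e+08; subtracting the fixed part leaves 2.931e+08 for the hydraulic press, i.e. 84.67 dB.
Required insertion loss = 92 − 84.67 = 7.33 dB.

7.3 dB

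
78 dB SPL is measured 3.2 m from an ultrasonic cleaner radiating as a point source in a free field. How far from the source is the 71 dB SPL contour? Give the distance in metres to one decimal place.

7.2 m

For a point source L₁ − L₂ = 20·log₁₀(r₂/r₁), so r₂ = r₁·10^((L₁−L₂)/20).
r₂ = 3.2·10^((78−71)/20) = 3.2·10^(7.0/20) = 7.16 m.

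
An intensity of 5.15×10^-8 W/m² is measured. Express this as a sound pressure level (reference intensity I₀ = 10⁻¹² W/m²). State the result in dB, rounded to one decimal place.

Dividing by I₀ shifts the exponent by 12: I/I₀ = 5.15×10^4.
L = 10·(0.7118 + 4) = 47.12 dB.

47.1 dB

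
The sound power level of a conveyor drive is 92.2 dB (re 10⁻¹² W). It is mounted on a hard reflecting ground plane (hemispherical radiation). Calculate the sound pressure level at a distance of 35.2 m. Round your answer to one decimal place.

L_p = L_w − 10·log₁₀(2π·r²) with r = 35.2 m.
2π·r² = 7785 m², 10·log₁₀ of that is 38.913 dB.
L_p = 92.2 − 38.913 = 53.29 dB.

53.3 dB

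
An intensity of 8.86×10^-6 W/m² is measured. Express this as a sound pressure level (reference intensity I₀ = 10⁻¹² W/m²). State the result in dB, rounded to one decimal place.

69.5 dB

L = 10·log₁₀(I/I₀) = 10·log₁₀(8.86×10^-6/10⁻¹²) = 10·log₁₀(8.86×10^6).
L = 10·(0.9474 + 6) = 69.47 dB.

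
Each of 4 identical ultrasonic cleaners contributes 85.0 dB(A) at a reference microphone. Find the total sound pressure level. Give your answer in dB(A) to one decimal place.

91.0 dB(A)

L_total = L₁ + 10·log₁₀ N for N identical incoherent sources.
L_total = 85.0 + 10·log₁₀(4) = 85.0 + 6.021 = 91.02 dB(A).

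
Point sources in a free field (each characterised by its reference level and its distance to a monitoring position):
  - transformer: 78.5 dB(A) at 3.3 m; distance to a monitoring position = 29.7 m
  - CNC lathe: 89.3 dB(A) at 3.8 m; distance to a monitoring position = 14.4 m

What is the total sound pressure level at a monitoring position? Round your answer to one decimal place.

Propagate each source to the receiver with L = L_ref − 20·log₁₀(r/r_ref), then add intensities.
transformer: 78.5 − 20·log₁₀(29.7/3.3) = 78.5 − 19.08 = 59.42 dB(A).
CNC lathe: 89.3 − 20·log₁₀(14.4/3.8) = 89.3 − 11.57 = 77.73 dB(A).
Σ 10^(L/10) = 6.015e+07 → L_total = 10·log₁₀(6.015e+07) = 77.79 dB(A).

77.8 dB(A)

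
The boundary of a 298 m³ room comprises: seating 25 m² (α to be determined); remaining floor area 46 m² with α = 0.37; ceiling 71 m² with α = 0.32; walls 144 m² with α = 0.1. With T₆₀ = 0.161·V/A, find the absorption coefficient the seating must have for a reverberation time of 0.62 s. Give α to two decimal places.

0.93

Required total absorption A = 0.161·298/0.62 = 77.38 m².
Absorption from the other surfaces = 46·0.37 + 71·0.32 + 144·0.1 = 54.14 m², so the seating must supply 23.24 m² over 25 m².
α = 23.24/25 = 0.930.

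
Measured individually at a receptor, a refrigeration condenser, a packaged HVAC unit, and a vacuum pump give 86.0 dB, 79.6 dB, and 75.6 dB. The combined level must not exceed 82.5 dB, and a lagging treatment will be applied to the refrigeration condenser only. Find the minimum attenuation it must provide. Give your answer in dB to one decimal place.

The untreated sources together contribute 10^(79.6/10) + 10^(75.6/10) = 1.275e+08, i.e. 81.06 dB.
The limit corresponds to 10^(82.5/10) = 1.778e+08; subtracting the fixed part leaves 5.032e+07 for the refrigeration condenser, i.e. 77.02 dB.
Required insertion loss = 86.0 − 77.02 = 8.98 dB.

9.0 dB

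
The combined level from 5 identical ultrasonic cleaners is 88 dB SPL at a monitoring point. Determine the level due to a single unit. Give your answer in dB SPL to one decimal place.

5 equal contributions raise the level by 10·log₁₀ 5 = 6.990 dB, so each unit alone gives 88 − 6.990.

81.0 dB SPL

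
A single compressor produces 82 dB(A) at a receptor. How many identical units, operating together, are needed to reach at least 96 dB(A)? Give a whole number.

26

N identical sources give L₁ + 10·log₁₀ N, so require 10·log₁₀ N ≥ 96 − 82 = 14.0 dB.
N ≥ 10^(14.0/10) = 25.119, so N = 26.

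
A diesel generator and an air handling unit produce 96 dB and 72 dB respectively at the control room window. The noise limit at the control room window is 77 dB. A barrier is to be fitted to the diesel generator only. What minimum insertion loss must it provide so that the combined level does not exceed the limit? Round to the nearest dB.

The untreated sources together contribute 10^(72/10) = 1.585e+07, i.e. 72.00 dB.
To meet 77 dB overall, the treated diesel generator may contribute at most 10^(77/10) − 1.585e+07 = 3.427e+07, i.e. 75.35 dB.
Required insertion loss = 96 − 75.35 = 20.65 dB.

21 dB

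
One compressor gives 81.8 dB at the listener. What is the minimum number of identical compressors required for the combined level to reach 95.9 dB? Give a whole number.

Need L₁ + 10·log₁₀ N ≥ 95.9, i.e. log₁₀ N ≥ 1.41.
N ≥ 10^(14.1/10) = 25.704, so N = 26.

26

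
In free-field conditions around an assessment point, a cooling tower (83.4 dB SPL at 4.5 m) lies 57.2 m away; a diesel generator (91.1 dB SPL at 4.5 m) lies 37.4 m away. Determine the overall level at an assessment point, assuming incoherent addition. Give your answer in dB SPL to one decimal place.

73.0 dB SPL

Apply inverse-square spreading to bring every level to the receiver, then sum 10^(L/10).
cooling tower: 83.4 − 20·log₁₀(57.2/4.5) = 83.4 − 22.08 = 61.32 dB SPL.
diesel generator: 91.1 − 20·log₁₀(37.4/4.5) = 91.1 − 18.39 = 72.71 dB SPL.
Σ 10^(L/10) = 2.000e+07 → L_total = 10·log₁₀(2.000e+07) = 73.01 dB SPL.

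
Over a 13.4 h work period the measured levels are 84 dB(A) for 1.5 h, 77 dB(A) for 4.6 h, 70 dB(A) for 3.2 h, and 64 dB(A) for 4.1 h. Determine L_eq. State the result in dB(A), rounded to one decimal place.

76.9 dB(A)

The energy average is taken in the linear domain: L_eq = 10·log₁₀[(Σ tᵢ·10^(Lᵢ/10))/T], T = 13.4 h.
Σ tᵢ·10^(Lᵢ/10) = 1.5·10^(84/10) + 4.6·10^(77/10) + 3.2·10^(70/10) + 4.1·10^(64/10) = 6.496e+08.
L_eq = 10·log₁₀(6.496e+08/13.4) = 76.86 dB(A).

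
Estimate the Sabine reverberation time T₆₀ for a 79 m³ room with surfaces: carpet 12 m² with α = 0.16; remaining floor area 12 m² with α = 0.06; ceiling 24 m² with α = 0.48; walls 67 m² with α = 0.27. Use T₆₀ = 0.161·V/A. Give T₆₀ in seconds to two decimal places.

Summing Sᵢαᵢ: 12·0.16 + 12·0.06 + 24·0.48 + 67·0.27 = 32.25 m².
T₆₀ = 0.161·V/A = 0.161·79/32.25 = 0.394 s.

0.39 s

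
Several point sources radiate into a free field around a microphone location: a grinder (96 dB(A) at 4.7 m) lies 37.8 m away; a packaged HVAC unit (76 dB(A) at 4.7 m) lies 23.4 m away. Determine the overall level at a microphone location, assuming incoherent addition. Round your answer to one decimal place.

Apply inverse-square spreading to bring every level to the receiver, then sum 10^(L/10).
grinder: 96 − 20·log₁₀(37.8/4.7) = 96 − 18.11 = 77.89 dB(A).
packaged HVAC unit: 76 − 20·log₁₀(23.4/4.7) = 76 − 13.94 = 62.06 dB(A).
Σ 10^(L/10) = 6.315e+07 → L_total = 10·log₁₀(6.315e+07) = 78.00 dB(A).

78.0 dB(A)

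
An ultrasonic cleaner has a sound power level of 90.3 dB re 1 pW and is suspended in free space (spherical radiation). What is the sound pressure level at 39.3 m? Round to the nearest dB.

Free-field spherical radiation: L_p = L_w − 10·log₁₀(4π·r²), r = 39.3 m.
4π·r² = 1.941e+04 m², 10·log₁₀ of that is 42.880 dB.
L_p = 90.3 − 42.880 = 47.42 dB.

47 dB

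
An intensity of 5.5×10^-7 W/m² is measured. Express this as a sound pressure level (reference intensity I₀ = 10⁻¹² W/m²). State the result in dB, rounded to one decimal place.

57.4 dB

L = 10·log₁₀(I/I₀) = 10·log₁₀(5.5×10^-7/10⁻¹²) = 10·log₁₀(5.5×10^5).
L = 10·(0.7404 + 5) = 57.40 dB.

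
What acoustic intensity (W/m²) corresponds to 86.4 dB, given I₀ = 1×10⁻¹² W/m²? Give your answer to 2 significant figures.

0.00044 W/m²

L = 10·log₁₀(I/I₀) ⇒ I = I₀·10^(L/10) = 10⁻¹² × 10^8.64.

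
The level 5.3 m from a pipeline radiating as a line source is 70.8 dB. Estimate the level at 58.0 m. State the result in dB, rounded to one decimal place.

60.4 dB

Cylindrical spreading from a line source gives a 10·log₁₀(r₂/r₁) drop.
L₂ = 70.8 − 10·log₁₀(58.0/5.3) = 70.8 − 10.392 = 60.41 dB.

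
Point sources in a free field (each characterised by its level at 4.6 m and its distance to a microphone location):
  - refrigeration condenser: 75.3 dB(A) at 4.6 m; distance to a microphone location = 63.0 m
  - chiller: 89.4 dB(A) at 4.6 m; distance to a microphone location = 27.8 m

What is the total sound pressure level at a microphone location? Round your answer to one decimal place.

First find each source's level at the receiver (point-source: −20·log₁₀(r/r_ref)), then combine on an intensity basis.
refrigeration condenser: 75.3 − 20·log₁₀(63.0/4.6) = 75.3 − 22.73 = 52.57 dB(A).
chiller: 89.4 − 20·log₁₀(27.8/4.6) = 89.4 − 15.63 = 73.77 dB(A).
Σ 10^(L/10) = 2.403e+07 → L_total = 10·log₁₀(2.403e+07) = 73.81 dB(A).

73.8 dB(A)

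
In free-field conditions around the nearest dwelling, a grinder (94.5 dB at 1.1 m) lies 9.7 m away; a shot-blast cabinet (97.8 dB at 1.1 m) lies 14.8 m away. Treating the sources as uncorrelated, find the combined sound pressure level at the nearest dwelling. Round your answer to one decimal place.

78.4 dB

Propagate each source to the receiver with L = L_ref − 20·log₁₀(r/r_ref), then add intensities.
grinder: 94.5 − 20·log₁₀(9.7/1.1) = 94.5 − 18.91 = 75.59 dB.
shot-blast cabinet: 97.8 − 20·log₁₀(14.8/1.1) = 97.8 − 22.58 = 75.22 dB.
Σ 10^(L/10) = 6.953e+07 → L_total = 10·log₁₀(6.953e+07) = 78.42 dB.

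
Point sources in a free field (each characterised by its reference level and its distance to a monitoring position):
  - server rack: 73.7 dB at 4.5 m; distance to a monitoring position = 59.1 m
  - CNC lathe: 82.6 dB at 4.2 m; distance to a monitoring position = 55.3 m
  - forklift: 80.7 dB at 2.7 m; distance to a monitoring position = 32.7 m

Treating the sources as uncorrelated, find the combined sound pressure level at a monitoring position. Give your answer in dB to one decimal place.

Propagate each source to the receiver with L = L_ref − 20·log₁₀(r/r_ref), then add intensities.
server rack: 73.7 − 20·log₁₀(59.1/4.5) = 73.7 − 22.37 = 51.33 dB.
CNC lathe: 82.6 − 20·log₁₀(55.3/4.2) = 82.6 − 22.39 = 60.21 dB.
forklift: 80.7 − 20·log₁₀(32.7/2.7) = 80.7 − 21.66 = 59.04 dB.
Σ 10^(L/10) = 1.987e+06 → L_total = 10·log₁₀(1.987e+06) = 62.98 dB.

63.0 dB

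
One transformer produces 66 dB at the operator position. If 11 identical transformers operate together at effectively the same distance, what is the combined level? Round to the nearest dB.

L_total = L₁ + 10·log₁₀ N for N identical incoherent sources.
L_total = 66 + 10·log₁₀(11) = 66 + 10.414 = 76.41 dB.

76 dB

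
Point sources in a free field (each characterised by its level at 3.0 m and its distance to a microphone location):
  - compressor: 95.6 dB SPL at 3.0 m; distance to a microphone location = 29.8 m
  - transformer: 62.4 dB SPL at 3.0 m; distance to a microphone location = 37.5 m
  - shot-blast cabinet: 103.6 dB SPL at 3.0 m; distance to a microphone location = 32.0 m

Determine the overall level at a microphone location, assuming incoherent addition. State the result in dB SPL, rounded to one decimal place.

Apply inverse-square spreading to bring every level to the receiver, then sum 10^(L/10).
compressor: 95.6 − 20·log₁₀(29.8/3.0) = 95.6 − 19.94 = 75.66 dB SPL.
transformer: 62.4 − 20·log₁₀(37.5/3.0) = 62.4 − 21.94 = 40.46 dB SPL.
shot-blast cabinet: 103.6 − 20·log₁₀(32.0/3.0) = 103.6 − 20.56 = 83.04 dB SPL.
Σ 10^(L/10) = 2.382e+08 → L_total = 10·log₁₀(2.382e+08) = 83.77 dB SPL.

83.8 dB SPL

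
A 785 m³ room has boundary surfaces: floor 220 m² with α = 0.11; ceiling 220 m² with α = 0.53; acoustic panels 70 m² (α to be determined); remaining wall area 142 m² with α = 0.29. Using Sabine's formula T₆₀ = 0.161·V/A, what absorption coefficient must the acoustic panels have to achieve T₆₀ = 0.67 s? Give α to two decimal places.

A = 0.161·V/T₆₀ = 0.161·785/0.67 = 188.63 m² sabins.
Absorption from the other surfaces = 220·0.11 + 220·0.53 + 142·0.29 = 181.98 m², so the acoustic panels must supply 6.65 m² over 70 m².
α = 6.65/70 = 0.095.

0.10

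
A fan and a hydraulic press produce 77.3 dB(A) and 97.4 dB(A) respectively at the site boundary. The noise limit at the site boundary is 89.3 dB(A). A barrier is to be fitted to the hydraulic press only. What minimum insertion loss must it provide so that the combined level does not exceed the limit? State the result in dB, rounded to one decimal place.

8.4 dB

Everything except the hydraulic press sums to 10^(77.3/10) = 5.370e+07 in linear terms, 77.30 dB(A).
To meet 89.3 dB(A) overall, the treated hydraulic press may contribute at most 10^(89.3/10) − 5.370e+07 = 7.974e+08, i.e. 89.02 dB(A).
Required insertion loss = 97.4 − 89.02 = 8.38 dB.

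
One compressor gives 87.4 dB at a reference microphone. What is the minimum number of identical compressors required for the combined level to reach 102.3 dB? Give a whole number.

Need L₁ + 10·log₁₀ N ≥ 102.3, i.e. log₁₀ N ≥ 1.49.
N ≥ 10^(14.9/10) = 30.903, so N = 31.

31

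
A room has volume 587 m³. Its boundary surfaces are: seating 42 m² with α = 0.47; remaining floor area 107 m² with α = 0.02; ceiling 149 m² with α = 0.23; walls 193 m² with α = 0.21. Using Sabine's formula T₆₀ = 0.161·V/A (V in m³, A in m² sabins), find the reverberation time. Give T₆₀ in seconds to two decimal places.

A = Σ Sᵢαᵢ = 42·0.47 + 107·0.02 + 149·0.23 + 193·0.21 = 96.68 m².
T₆₀ = 0.161·V/A = 0.161·587/96.68 = 0.978 s.

0.98 s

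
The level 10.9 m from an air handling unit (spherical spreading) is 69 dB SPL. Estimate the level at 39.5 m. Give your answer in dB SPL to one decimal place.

57.8 dB SPL

Spherical spreading from a point source gives a 20·log₁₀(r₂/r₁) drop.
L₂ = 69 − 20·log₁₀(39.5/10.9) = 69 − 11.183 = 57.82 dB SPL.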